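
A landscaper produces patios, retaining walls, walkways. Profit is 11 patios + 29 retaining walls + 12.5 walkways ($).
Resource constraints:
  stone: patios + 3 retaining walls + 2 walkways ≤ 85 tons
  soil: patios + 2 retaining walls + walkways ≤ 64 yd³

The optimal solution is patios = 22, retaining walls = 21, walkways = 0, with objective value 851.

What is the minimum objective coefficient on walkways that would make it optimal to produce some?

18

Both stone and soil are binding at x*.
Dual feasibility on the basic columns requires 1·y_stone + 1·y_soil = 11, 3·y_stone + 2·y_soil = 29.
→ y_stone = 7 and y_soil = 4.
walkways enters the basis when its profit ≥ yᵀa₃ = 7·2 + 4·1 = 18.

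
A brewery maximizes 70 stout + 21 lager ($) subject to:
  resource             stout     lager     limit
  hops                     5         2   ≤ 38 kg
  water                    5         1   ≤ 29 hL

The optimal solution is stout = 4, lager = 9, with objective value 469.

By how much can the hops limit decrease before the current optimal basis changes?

Binding constraints: hops, water. The basis is B = [[5,2],[5,1]] with det -5.
Per unit decrease in hops, x* moves by d = (0.2, -1).
The basis stays optimal until lager reaches 0; allowable decrease = 9 kg.

9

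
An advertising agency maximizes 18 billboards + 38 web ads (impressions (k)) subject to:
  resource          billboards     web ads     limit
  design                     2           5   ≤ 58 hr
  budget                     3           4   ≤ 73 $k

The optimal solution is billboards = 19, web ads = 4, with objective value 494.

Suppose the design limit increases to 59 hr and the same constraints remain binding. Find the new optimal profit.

Both design and budget are binding at x*.
The binding rows give the dual system: 2·y_design + 3·y_budget = 18 and 5·y_design + 4·y_budget = 38.
This yields shadow prices y_design = 6, y_budget = 2.
Δz = y_design·Δb = 6 × (1) = 6, so new z* = 494 + 6 = 500.

500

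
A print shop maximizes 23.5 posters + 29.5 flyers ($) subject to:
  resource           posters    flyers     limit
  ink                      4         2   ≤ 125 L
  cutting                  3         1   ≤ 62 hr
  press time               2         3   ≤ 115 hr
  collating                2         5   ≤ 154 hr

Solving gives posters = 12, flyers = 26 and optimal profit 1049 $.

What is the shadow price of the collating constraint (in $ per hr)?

At the optimum: ink uses 100 of 125 (slack = 25); cutting uses 62 of 62 (binding); press time uses 102 of 115 (slack = 13); collating uses 154 of 154 (binding).
Slack constraints have shadow price 0 (complementary slackness).
Dual feasibility on the basic columns requires 3·y_cutting + 2·y_collating = 23.5, 1·y_cutting + 5·y_collating = 29.5.
Solving: y_cutting = 4.5, y_collating = 5.
Shadow price of collating = 5.

5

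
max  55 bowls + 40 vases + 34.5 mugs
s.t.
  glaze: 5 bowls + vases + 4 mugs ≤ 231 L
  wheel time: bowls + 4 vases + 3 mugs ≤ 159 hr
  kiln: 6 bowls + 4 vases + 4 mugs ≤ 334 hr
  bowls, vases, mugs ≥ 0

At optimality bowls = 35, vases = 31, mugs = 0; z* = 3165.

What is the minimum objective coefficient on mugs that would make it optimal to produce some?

39

Binding: wheel time and kiln. Non-binding: glaze (25 unused).
Since glaze is not tight, its dual is 0.
Dual feasibility on the basic columns requires 1·y_wheel time + 6·y_kiln = 55, 4·y_wheel time + 4·y_kiln = 40.
→ y_wheel time = 1 and y_kiln = 9.
mugs enters the basis when its profit ≥ yᵀa₃ = 1·3 + 9·4 = 39.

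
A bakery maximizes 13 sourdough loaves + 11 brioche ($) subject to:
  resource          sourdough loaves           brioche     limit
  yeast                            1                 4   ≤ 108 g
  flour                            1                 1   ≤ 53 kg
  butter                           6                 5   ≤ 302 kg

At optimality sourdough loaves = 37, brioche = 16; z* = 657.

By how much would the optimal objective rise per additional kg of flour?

1

At the optimum: yeast uses 101 of 108 (slack = 7); flour uses 53 of 53 (binding); butter uses 302 of 302 (binding).
Slack constraints have shadow price 0 (complementary slackness).
The binding rows give the dual system: 1·y_flour + 6·y_butter = 13 and 1·y_flour + 5·y_butter = 11.
→ y_flour = 1 and y_butter = 2.
Shadow price of flour = 1.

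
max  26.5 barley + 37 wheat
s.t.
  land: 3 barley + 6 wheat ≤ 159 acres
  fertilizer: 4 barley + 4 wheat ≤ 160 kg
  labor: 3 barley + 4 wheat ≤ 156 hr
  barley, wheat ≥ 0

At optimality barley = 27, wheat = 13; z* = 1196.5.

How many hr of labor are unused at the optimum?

23

labor used = 3·27 + 4·13 = 133; slack = 156 − 133 = 23.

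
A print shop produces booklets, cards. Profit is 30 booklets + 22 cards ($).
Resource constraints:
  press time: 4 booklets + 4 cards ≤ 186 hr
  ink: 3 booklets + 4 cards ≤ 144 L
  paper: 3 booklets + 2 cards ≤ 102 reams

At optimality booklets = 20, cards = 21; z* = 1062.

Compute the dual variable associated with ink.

Binding: ink and paper. Non-binding: press time (22 unused).
By complementary slackness, y = 0 for the non-binding constraint.
From A_Bᵀ y = c: 3·y_ink + 3·y_paper = 30; 4·y_ink + 2·y_paper = 22.
→ y_ink = 1 and y_paper = 9.
Shadow price of ink = 1.

1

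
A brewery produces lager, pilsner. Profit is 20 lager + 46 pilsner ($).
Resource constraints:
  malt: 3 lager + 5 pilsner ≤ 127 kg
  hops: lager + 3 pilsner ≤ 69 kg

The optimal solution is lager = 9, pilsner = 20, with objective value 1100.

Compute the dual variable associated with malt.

Check each constraint at x*: malt 127/127 (tight); hops 69/69 (tight).
From A_Bᵀ y = c: 3·y_malt + 1·y_hops = 20; 5·y_malt + 3·y_hops = 46.
→ y_malt = 3.5 and y_hops = 9.5.
Shadow price of malt = 3.5.

3.5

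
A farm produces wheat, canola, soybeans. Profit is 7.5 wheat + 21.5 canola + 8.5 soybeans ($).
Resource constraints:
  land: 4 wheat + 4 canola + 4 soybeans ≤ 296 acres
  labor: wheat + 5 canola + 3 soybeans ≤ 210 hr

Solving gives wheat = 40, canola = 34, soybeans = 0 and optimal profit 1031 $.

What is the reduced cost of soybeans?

-6

Both land and labor are binding at x*.
The binding rows give the dual system: 4·y_land + 1·y_labor = 7.5 and 4·y_land + 5·y_labor = 21.5.
This yields shadow prices y_land = 1, y_labor = 3.5.
Reduced cost of soybeans: c₃ − yᵀa₃ = 8.5 − (1·4 + 3.5·3) = 8.5 − 14.5 = -6.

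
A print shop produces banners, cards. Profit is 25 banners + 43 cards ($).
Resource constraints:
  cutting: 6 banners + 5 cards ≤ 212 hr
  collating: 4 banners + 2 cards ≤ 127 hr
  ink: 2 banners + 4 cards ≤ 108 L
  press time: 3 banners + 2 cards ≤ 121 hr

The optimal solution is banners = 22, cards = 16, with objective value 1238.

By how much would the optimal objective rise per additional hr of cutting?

1

At the optimum: cutting uses 212 of 212 (binding); collating uses 120 of 127 (slack = 7); ink uses 108 of 108 (binding); press time uses 98 of 121 (slack = 23).
Since collating, press time are not tight, their duals are 0.
From A_Bᵀ y = c: 6·y_cutting + 2·y_ink = 25; 5·y_cutting + 4·y_ink = 43.
→ y_cutting = 1 and y_ink = 9.5.
Shadow price of cutting = 1.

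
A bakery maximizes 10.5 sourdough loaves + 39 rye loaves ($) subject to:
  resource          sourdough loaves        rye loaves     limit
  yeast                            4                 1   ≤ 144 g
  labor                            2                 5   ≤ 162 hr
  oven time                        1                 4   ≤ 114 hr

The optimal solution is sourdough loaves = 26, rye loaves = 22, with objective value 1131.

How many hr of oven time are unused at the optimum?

0

oven time used = 1·26 + 4·22 = 114; slack = 114 − 114 = 0.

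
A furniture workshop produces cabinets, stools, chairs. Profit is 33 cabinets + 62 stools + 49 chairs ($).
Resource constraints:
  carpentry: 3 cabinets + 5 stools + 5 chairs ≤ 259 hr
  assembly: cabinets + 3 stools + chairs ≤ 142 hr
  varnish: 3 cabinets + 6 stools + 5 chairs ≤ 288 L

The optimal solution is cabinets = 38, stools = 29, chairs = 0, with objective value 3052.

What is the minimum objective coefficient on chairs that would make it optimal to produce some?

Binding: carpentry and varnish. Non-binding: assembly (17 unused).
Since assembly is not tight, its dual is 0.
Dual feasibility on the basic columns requires 3·y_carpentry + 3·y_varnish = 33, 5·y_carpentry + 6·y_varnish = 62.
Solving: y_carpentry = 4, y_varnish = 7.
chairs enters the basis when its profit ≥ yᵀa₃ = 4·5 + 7·5 = 55.

55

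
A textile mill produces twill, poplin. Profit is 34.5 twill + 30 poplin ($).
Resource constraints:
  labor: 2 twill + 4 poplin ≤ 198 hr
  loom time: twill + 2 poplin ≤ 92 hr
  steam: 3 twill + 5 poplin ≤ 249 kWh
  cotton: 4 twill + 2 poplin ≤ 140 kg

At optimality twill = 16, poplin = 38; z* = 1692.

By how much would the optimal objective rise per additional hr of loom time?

8.5

Binding: loom time and cotton. Non-binding: labor (14 unused), steam (11 unused).
Since labor, steam are not tight, their duals are 0.
The binding rows give the dual system: 1·y_loom time + 4·y_cotton = 34.5 and 2·y_loom time + 2·y_cotton = 30.
This yields shadow prices y_loom time = 8.5, y_cotton = 6.5.
Shadow price of loom time = 8.5.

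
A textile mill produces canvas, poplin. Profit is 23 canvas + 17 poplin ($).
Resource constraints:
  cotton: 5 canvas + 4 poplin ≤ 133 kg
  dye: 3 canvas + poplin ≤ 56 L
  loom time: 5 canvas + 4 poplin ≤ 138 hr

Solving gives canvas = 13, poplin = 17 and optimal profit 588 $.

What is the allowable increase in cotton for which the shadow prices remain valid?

Binding constraints: cotton, dye. The basis is B = [[5,4],[3,1]] with det -7.
Per unit increase in cotton, x* moves by d = (-0.1429, 0.4286).
The basis stays optimal until loom time becomes binding; allowable increase = 5 kg.

5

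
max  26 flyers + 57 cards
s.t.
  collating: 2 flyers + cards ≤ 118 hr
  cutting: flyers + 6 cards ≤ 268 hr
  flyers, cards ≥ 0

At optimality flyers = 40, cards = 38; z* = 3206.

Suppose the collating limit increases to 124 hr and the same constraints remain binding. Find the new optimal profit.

3260

Check each constraint at x*: collating 118/118 (tight); cutting 268/268 (tight).
Dual feasibility on the basic columns requires 2·y_collating + 1·y_cutting = 26, 1·y_collating + 6·y_cutting = 57.
This yields shadow prices y_collating = 9, y_cutting = 8.
Δz = y_collating·Δb = 9 × (6) = 54, so new z* = 3206 + 54 = 3260.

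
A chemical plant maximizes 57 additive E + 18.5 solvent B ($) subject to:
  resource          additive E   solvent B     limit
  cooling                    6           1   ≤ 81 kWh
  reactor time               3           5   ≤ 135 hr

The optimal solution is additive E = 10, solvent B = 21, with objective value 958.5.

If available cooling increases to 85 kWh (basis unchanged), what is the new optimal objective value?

992.5

At the optimum: cooling uses 81 of 81 (binding); reactor time uses 135 of 135 (binding).
Dual feasibility on the basic columns requires 6·y_cooling + 3·y_reactor time = 57, 1·y_cooling + 5·y_reactor time = 18.5.
→ y_cooling = 8.5 and y_reactor time = 2.
Δz = y_cooling·Δb = 8.5 × (4) = 34, so new z* = 958.5 + 34 = 992.5.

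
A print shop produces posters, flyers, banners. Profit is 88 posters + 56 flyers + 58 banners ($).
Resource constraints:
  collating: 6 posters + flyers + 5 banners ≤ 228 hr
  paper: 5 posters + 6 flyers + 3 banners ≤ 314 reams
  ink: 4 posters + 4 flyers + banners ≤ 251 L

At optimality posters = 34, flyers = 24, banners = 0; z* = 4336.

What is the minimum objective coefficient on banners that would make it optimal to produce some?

Check each constraint at x*: collating 228/228 (tight); paper 314/314 (tight); ink 232/251 (slack 19).
Slack constraints have shadow price 0 (complementary slackness).
From A_Bᵀ y = c: 6·y_collating + 5·y_paper = 88; 1·y_collating + 6·y_paper = 56.
Solving: y_collating = 8, y_paper = 8.
banners enters the basis when its profit ≥ yᵀa₃ = 8·5 + 8·3 = 64.

64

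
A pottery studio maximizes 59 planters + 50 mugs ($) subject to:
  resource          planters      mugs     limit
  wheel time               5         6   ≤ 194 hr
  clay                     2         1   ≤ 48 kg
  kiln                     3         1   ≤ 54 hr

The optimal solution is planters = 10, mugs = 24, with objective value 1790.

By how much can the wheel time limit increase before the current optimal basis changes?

52

Binding constraints: wheel time, kiln. The basis is B = [[5,6],[3,1]] with det -13.
Per unit increase in wheel time, x* moves by d = (-0.0769, 0.2308).
The basis stays optimal until clay becomes binding; allowable increase = 52 hr.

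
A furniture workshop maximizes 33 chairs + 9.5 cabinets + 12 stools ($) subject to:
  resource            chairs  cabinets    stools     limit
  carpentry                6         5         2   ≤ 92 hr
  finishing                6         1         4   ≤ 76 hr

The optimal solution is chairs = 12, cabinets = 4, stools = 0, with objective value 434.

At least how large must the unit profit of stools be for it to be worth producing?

Check each constraint at x*: carpentry 92/92 (tight); finishing 76/76 (tight).
Dual feasibility on the basic columns requires 6·y_carpentry + 6·y_finishing = 33, 5·y_carpentry + 1·y_finishing = 9.5.
→ y_carpentry = 1 and y_finishing = 4.5.
stools enters the basis when its profit ≥ yᵀa₃ = 1·2 + 4.5·4 = 20.

20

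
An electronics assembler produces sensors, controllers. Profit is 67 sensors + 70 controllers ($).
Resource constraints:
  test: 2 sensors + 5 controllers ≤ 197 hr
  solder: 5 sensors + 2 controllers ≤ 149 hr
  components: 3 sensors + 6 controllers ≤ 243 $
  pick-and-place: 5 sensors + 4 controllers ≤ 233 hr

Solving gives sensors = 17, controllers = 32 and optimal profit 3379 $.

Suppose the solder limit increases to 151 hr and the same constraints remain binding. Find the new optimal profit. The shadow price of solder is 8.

3395

Δb = 2, so new z* = 3379 + (8)·(2) = 3379 + 16 = 3395.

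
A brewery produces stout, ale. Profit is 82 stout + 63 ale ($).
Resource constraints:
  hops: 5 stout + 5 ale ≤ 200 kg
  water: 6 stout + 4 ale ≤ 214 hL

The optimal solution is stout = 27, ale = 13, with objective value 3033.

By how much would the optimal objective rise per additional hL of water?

Both hops and water are binding at x*.
Dual feasibility on the basic columns requires 5·y_hops + 6·y_water = 82, 5·y_hops + 4·y_water = 63.
Solving: y_hops = 5, y_water = 9.5.
Shadow price of water = 9.5.

9.5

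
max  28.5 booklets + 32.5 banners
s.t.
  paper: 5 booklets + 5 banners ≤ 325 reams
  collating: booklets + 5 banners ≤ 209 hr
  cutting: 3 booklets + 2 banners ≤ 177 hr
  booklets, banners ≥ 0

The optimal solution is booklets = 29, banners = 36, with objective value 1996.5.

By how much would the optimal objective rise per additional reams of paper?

5.5

Binding: paper and collating. Non-binding: cutting (18 unused).
By complementary slackness, y = 0 for the non-binding constraint.
Dual feasibility on the basic columns requires 5·y_paper + 1·y_collating = 28.5, 5·y_paper + 5·y_collating = 32.5.
This yields shadow prices y_paper = 5.5, y_collating = 1.
Shadow price of paper = 5.5.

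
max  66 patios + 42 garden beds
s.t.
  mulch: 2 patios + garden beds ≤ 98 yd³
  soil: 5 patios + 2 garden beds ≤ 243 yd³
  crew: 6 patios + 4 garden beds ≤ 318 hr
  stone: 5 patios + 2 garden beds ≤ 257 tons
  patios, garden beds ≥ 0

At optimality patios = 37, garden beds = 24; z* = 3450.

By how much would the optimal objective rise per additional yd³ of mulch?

6

At the optimum: mulch uses 98 of 98 (binding); soil uses 233 of 243 (slack = 10); crew uses 318 of 318 (binding); stone uses 233 of 257 (slack = 24).
By complementary slackness, y = 0 for the non-binding constraints.
The binding rows give the dual system: 2·y_mulch + 6·y_crew = 66 and 1·y_mulch + 4·y_crew = 42.
→ y_mulch = 6 and y_crew = 9.
Shadow price of mulch = 6.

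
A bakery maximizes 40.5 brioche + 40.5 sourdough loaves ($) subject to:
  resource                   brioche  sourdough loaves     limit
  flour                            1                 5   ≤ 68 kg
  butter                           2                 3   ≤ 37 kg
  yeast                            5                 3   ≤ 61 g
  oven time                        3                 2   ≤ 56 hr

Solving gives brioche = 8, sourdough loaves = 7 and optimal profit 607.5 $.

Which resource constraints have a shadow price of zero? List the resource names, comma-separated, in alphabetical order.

flour, oven time

flour: 43/68 (slack 25)
butter: 37/37 (binding)
yeast: 61/61 (binding)
oven time: 38/56 (slack 18)
By complementary slackness, a constraint with positive slack has shadow price 0 → flour, oven time.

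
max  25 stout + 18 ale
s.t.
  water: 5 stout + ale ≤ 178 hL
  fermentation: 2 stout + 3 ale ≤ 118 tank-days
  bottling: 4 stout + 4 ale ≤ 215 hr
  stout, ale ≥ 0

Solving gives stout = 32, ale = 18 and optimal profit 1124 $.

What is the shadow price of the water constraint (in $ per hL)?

Binding: water and fermentation. Non-binding: bottling (15 unused).
Since bottling is not tight, its dual is 0.
From A_Bᵀ y = c: 5·y_water + 2·y_fermentation = 25; 1·y_water + 3·y_fermentation = 18.
This yields shadow prices y_water = 3, y_fermentation = 5.
Shadow price of water = 3.

3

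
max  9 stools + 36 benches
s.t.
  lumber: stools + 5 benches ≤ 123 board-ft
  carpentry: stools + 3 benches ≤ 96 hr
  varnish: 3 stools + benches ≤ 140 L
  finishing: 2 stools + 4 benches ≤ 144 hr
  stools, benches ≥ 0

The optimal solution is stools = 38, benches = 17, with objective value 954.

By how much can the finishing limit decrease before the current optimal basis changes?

Binding constraints: lumber, finishing. The basis is B = [[1,5],[2,4]] with det -6.
Per unit decrease in finishing, x* moves by d = (-0.8333, 0.1667).
The basis stays optimal until stools reaches 0; allowable decrease = 45.6 hr.

45.6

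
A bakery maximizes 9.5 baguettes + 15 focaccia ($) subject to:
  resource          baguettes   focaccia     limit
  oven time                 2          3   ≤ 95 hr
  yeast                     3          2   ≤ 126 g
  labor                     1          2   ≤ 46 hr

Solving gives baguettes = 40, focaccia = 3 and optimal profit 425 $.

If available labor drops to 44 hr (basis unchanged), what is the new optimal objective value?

412

At the optimum: oven time uses 89 of 95 (slack = 6); yeast uses 126 of 126 (binding); labor uses 46 of 46 (binding).
Since oven time is not tight, its dual is 0.
From A_Bᵀ y = c: 3·y_yeast + 1·y_labor = 9.5; 2·y_yeast + 2·y_labor = 15.
Solving: y_yeast = 1, y_labor = 6.5.
Δz = y_labor·Δb = 6.5 × (-2) = -13, so new z* = 425 − 13 = 412.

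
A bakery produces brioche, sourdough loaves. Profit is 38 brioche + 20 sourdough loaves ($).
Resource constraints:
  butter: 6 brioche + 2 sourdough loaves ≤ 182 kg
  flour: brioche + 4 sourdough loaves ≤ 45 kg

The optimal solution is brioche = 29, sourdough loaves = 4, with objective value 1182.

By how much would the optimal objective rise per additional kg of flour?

Check each constraint at x*: butter 182/182 (tight); flour 45/45 (tight).
From A_Bᵀ y = c: 6·y_butter + 1·y_flour = 38; 2·y_butter + 4·y_flour = 20.
This yields shadow prices y_butter = 6, y_flour = 2.
Shadow price of flour = 2.

2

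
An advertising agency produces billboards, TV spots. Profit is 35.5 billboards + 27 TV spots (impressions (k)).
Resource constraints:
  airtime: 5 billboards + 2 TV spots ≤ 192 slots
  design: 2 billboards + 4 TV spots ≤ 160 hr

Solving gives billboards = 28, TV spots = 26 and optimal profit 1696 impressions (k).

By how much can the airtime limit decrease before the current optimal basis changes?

Binding constraints: airtime, design. The basis is B = [[5,2],[2,4]] with det 16.
Per unit decrease in airtime, x* moves by d = (-0.25, 0.125).
The basis stays optimal until billboards reaches 0; allowable decrease = 112 slots.

112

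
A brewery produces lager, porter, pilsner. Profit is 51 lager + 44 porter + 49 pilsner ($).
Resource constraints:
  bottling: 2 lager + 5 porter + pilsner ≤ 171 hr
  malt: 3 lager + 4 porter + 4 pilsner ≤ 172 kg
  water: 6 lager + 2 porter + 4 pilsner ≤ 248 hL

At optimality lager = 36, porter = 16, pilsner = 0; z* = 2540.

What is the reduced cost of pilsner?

-3

Check each constraint at x*: bottling 152/171 (slack 19); malt 172/172 (tight); water 248/248 (tight).
Since bottling is not tight, its dual is 0.
The binding rows give the dual system: 3·y_malt + 6·y_water = 51 and 4·y_malt + 2·y_water = 44.
→ y_malt = 9 and y_water = 4.
Reduced cost of pilsner: c₃ − yᵀa₃ = 49 − (9·4 + 4·4) = 49 − 52 = -3.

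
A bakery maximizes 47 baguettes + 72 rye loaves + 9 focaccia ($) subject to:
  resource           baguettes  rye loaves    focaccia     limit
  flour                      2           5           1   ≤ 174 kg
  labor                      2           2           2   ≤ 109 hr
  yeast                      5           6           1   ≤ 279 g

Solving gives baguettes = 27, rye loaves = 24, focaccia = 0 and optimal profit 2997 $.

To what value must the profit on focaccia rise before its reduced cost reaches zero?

13

At the optimum: flour uses 174 of 174 (binding); labor uses 102 of 109 (slack = 7); yeast uses 279 of 279 (binding).
Since labor is not tight, its dual is 0.
Dual feasibility on the basic columns requires 2·y_flour + 5·y_yeast = 47, 5·y_flour + 6·y_yeast = 72.
→ y_flour = 6 and y_yeast = 7.
focaccia enters the basis when its profit ≥ yᵀa₃ = 6·1 + 7·1 = 13.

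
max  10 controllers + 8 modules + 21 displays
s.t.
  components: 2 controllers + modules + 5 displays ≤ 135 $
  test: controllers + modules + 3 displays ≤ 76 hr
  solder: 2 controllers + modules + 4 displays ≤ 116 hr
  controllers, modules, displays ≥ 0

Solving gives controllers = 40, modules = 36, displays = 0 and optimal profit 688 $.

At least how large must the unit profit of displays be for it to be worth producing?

26

Check each constraint at x*: components 116/135 (slack 19); test 76/76 (tight); solder 116/116 (tight).
Slack constraints have shadow price 0 (complementary slackness).
The binding rows give the dual system: 1·y_test + 2·y_solder = 10 and 1·y_test + 1·y_solder = 8.
Solving: y_test = 6, y_solder = 2.
displays enters the basis when its profit ≥ yᵀa₃ = 6·3 + 2·4 = 26.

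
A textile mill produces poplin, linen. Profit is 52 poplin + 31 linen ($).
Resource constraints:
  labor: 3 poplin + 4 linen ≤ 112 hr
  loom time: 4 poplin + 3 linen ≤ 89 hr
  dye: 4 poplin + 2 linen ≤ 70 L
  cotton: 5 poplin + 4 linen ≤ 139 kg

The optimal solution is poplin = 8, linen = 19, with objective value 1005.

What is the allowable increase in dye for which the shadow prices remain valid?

19

Binding constraints: loom time, dye. The basis is B = [[4,3],[4,2]] with det -4.
Per unit increase in dye, x* moves by d = (0.75, -1).
The basis stays optimal until linen reaches 0; allowable increase = 19 L.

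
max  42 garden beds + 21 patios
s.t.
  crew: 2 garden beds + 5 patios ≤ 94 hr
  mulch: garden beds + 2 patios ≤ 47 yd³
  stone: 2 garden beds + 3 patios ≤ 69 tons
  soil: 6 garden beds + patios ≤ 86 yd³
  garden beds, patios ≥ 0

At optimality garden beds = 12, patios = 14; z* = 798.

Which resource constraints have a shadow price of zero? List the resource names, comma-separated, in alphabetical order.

crew: 94/94 (binding)
mulch: 40/47 (slack 7)
stone: 66/69 (slack 3)
soil: 86/86 (binding)
By complementary slackness, a constraint with positive slack has shadow price 0 → mulch, stone.

mulch, stone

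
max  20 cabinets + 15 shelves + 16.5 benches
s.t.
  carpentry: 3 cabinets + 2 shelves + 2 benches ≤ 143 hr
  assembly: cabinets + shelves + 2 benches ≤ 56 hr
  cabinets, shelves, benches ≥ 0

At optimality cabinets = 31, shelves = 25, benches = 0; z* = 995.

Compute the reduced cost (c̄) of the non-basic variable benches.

Check each constraint at x*: carpentry 143/143 (tight); assembly 56/56 (tight).
Dual feasibility on the basic columns requires 3·y_carpentry + 1·y_assembly = 20, 2·y_carpentry + 1·y_assembly = 15.
This yields shadow prices y_carpentry = 5, y_assembly = 5.
Reduced cost of benches: c₃ − yᵀa₃ = 16.5 − (5·2 + 5·2) = 16.5 − 20 = -3.5.

-3.5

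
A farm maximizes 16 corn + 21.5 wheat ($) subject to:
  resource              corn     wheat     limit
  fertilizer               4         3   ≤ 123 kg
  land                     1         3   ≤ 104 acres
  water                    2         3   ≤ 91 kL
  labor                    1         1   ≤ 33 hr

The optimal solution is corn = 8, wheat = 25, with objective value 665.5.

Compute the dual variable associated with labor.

Check each constraint at x*: fertilizer 107/123 (slack 16); land 83/104 (slack 21); water 91/91 (tight); labor 33/33 (tight).
Slack constraints have shadow price 0 (complementary slackness).
Dual feasibility on the basic columns requires 2·y_water + 1·y_labor = 16, 3·y_water + 1·y_labor = 21.5.
→ y_water = 5.5 and y_labor = 5.
Shadow price of labor = 5.

5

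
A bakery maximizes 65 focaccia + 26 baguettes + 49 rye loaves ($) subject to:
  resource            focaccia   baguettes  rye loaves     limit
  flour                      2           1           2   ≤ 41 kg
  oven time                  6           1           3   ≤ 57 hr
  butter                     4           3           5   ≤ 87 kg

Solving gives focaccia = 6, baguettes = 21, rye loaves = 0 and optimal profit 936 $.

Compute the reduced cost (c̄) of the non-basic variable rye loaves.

At the optimum: flour uses 33 of 41 (slack = 8); oven time uses 57 of 57 (binding); butter uses 87 of 87 (binding).
By complementary slackness, y = 0 for the non-binding constraint.
Dual feasibility on the basic columns requires 6·y_oven time + 4·y_butter = 65, 1·y_oven time + 3·y_butter = 26.
→ y_oven time = 6.5 and y_butter = 6.5.
Reduced cost of rye loaves: c₃ − yᵀa₃ = 49 − (6.5·3 + 6.5·5) = 49 − 52 = -3.

-3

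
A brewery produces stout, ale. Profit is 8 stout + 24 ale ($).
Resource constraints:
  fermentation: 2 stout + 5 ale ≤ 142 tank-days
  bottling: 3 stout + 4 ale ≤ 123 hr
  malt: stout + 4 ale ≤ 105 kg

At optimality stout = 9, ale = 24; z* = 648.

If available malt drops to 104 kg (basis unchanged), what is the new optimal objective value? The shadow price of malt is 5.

643

Δb = -1, so new z* = 648 + (5)·(-1) = 648 − 5 = 643.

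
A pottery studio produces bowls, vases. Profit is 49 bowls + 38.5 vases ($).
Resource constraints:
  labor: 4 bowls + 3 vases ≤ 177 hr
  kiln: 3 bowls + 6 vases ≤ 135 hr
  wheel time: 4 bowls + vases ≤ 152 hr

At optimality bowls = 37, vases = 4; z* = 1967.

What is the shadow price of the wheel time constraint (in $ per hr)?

8.5

Binding: kiln and wheel time. Non-binding: labor (17 unused).
Since labor is not tight, its dual is 0.
From A_Bᵀ y = c: 3·y_kiln + 4·y_wheel time = 49; 6·y_kiln + 1·y_wheel time = 38.5.
Solving: y_kiln = 5, y_wheel time = 8.5.
Shadow price of wheel time = 8.5.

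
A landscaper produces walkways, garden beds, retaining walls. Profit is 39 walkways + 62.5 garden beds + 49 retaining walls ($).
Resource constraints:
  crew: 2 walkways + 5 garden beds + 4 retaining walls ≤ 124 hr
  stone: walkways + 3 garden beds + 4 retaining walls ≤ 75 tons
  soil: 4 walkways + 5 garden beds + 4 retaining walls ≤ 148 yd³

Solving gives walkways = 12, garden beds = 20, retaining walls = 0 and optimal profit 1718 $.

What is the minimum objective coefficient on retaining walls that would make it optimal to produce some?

At the optimum: crew uses 124 of 124 (binding); stone uses 72 of 75 (slack = 3); soil uses 148 of 148 (binding).
Since stone is not tight, its dual is 0.
The binding rows give the dual system: 2·y_crew + 4·y_soil = 39 and 5·y_crew + 5·y_soil = 62.5.
→ y_crew = 5.5 and y_soil = 7.
retaining walls enters the basis when its profit ≥ yᵀa₃ = 5.5·4 + 7·4 = 50.

50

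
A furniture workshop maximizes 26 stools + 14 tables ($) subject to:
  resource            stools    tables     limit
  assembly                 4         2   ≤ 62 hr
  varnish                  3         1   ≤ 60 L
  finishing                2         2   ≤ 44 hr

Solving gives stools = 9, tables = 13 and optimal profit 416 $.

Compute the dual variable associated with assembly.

Binding: assembly and finishing. Non-binding: varnish (20 unused).
By complementary slackness, y = 0 for the non-binding constraint.
From A_Bᵀ y = c: 4·y_assembly + 2·y_finishing = 26; 2·y_assembly + 2·y_finishing = 14.
→ y_assembly = 6 and y_finishing = 1.
Shadow price of assembly = 6.

6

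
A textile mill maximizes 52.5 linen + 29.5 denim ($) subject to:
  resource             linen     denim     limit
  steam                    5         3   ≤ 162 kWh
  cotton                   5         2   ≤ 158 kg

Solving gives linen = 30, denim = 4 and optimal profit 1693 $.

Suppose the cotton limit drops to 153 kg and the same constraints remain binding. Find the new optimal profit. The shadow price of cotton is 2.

1683

Δb = -5, so new z* = 1693 + (2)·(-5) = 1693 − 10 = 1683.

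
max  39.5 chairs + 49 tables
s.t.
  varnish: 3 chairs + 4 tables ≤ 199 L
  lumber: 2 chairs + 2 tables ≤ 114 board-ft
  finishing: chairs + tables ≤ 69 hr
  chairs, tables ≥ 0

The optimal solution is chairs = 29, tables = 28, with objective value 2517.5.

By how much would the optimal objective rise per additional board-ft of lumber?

Check each constraint at x*: varnish 199/199 (tight); lumber 114/114 (tight); finishing 57/69 (slack 12).
Since finishing is not tight, its dual is 0.
Dual feasibility on the basic columns requires 3·y_varnish + 2·y_lumber = 39.5, 4·y_varnish + 2·y_lumber = 49.
Solving: y_varnish = 9.5, y_lumber = 5.5.
Shadow price of lumber = 5.5.

5.5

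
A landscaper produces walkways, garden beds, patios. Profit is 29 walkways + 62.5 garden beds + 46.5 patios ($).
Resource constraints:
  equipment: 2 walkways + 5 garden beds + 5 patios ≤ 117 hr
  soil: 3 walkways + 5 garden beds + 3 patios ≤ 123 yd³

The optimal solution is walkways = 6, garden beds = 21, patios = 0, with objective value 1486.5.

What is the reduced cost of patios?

-8

Both equipment and soil are binding at x*.
Dual feasibility on the basic columns requires 2·y_equipment + 3·y_soil = 29, 5·y_equipment + 5·y_soil = 62.5.
Solving: y_equipment = 8.5, y_soil = 4.
Reduced cost of patios: c₃ − yᵀa₃ = 46.5 − (8.5·5 + 4·3) = 46.5 − 54.5 = -8.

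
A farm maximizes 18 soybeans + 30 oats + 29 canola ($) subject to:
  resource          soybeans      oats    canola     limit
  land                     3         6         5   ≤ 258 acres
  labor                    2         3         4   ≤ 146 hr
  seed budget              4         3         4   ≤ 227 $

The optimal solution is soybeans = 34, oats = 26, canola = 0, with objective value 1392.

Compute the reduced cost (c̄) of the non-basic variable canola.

At the optimum: land uses 258 of 258 (binding); labor uses 146 of 146 (binding); seed budget uses 214 of 227 (slack = 13).
Slack constraints have shadow price 0 (complementary slackness).
Dual feasibility on the basic columns requires 3·y_land + 2·y_labor = 18, 6·y_land + 3·y_labor = 30.
→ y_land = 2 and y_labor = 6.
Reduced cost of canola: c₃ − yᵀa₃ = 29 − (2·5 + 6·4) = 29 − 34 = -5.

-5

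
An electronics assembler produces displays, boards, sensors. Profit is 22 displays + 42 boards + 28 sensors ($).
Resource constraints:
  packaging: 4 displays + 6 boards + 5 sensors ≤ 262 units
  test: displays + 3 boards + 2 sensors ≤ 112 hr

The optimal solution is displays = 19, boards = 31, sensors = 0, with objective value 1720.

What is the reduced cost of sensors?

-4

Check each constraint at x*: packaging 262/262 (tight); test 112/112 (tight).
From A_Bᵀ y = c: 4·y_packaging + 1·y_test = 22; 6·y_packaging + 3·y_test = 42.
→ y_packaging = 4 and y_test = 6.
Reduced cost of sensors: c₃ − yᵀa₃ = 28 − (4·5 + 6·2) = 28 − 32 = -4.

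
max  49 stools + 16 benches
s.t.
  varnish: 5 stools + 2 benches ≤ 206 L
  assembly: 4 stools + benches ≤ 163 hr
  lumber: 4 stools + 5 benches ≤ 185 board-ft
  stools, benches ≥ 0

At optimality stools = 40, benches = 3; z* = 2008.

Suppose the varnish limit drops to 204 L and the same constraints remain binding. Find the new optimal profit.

1998

Binding: varnish and assembly. Non-binding: lumber (10 unused).
Slack constraints have shadow price 0 (complementary slackness).
Dual feasibility on the basic columns requires 5·y_varnish + 4·y_assembly = 49, 2·y_varnish + 1·y_assembly = 16.
This yields shadow prices y_varnish = 5, y_assembly = 6.
Δz = y_varnish·Δb = 5 × (-2) = -10, so new z* = 2008 − 10 = 1998.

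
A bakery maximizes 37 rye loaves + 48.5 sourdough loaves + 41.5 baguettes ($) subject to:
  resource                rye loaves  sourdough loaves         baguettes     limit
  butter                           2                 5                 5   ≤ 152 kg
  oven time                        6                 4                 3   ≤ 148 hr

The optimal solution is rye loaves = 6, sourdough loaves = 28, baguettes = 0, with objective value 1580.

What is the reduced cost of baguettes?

-3

Check each constraint at x*: butter 152/152 (tight); oven time 148/148 (tight).
Dual feasibility on the basic columns requires 2·y_butter + 6·y_oven time = 37, 5·y_butter + 4·y_oven time = 48.5.
This yields shadow prices y_butter = 6.5, y_oven time = 4.
Reduced cost of baguettes: c₃ − yᵀa₃ = 41.5 − (6.5·5 + 4·3) = 41.5 − 44.5 = -3.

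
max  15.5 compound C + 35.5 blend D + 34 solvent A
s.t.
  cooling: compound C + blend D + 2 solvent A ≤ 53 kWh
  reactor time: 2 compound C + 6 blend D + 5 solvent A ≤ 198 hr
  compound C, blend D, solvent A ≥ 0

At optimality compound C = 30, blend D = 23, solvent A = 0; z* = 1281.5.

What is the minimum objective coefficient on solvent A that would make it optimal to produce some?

36

At the optimum: cooling uses 53 of 53 (binding); reactor time uses 198 of 198 (binding).
From A_Bᵀ y = c: 1·y_cooling + 2·y_reactor time = 15.5; 1·y_cooling + 6·y_reactor time = 35.5.
This yields shadow prices y_cooling = 5.5, y_reactor time = 5.
solvent A enters the basis when its profit ≥ yᵀa₃ = 5.5·2 + 5·5 = 36.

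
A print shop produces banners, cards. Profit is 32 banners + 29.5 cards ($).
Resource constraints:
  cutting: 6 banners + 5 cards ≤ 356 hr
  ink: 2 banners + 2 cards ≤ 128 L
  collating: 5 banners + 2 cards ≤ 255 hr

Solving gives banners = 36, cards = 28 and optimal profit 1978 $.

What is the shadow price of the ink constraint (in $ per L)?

Check each constraint at x*: cutting 356/356 (tight); ink 128/128 (tight); collating 236/255 (slack 19).
Slack constraints have shadow price 0 (complementary slackness).
The binding rows give the dual system: 6·y_cutting + 2·y_ink = 32 and 5·y_cutting + 2·y_ink = 29.5.
→ y_cutting = 2.5 and y_ink = 8.5.
Shadow price of ink = 8.5.

8.5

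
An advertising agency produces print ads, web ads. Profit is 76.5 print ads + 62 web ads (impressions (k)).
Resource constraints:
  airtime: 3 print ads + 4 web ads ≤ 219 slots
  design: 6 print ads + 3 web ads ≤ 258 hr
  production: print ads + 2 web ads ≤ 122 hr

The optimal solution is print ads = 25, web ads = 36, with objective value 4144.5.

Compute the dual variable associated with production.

At the optimum: airtime uses 219 of 219 (binding); design uses 258 of 258 (binding); production uses 97 of 122 (slack = 25).
Since production is not tight, its dual is 0.
From A_Bᵀ y = c: 3·y_airtime + 6·y_design = 76.5; 4·y_airtime + 3·y_design = 62.
This yields shadow prices y_airtime = 9.5, y_design = 8.
Shadow price of production = 0.

0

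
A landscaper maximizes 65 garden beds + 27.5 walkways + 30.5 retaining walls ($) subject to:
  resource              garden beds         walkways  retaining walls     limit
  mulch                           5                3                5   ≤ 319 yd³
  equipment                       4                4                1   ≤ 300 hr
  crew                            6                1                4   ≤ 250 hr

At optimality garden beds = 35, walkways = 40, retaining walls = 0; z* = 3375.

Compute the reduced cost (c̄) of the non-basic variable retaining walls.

-4.5

At the optimum: mulch uses 295 of 319 (slack = 24); equipment uses 300 of 300 (binding); crew uses 250 of 250 (binding).
Since mulch is not tight, its dual is 0.
From A_Bᵀ y = c: 4·y_equipment + 6·y_crew = 65; 4·y_equipment + 1·y_crew = 27.5.
→ y_equipment = 5 and y_crew = 7.5.
Reduced cost of retaining walls: c₃ − yᵀa₃ = 30.5 − (5·1 + 7.5·4) = 30.5 − 35 = -4.5.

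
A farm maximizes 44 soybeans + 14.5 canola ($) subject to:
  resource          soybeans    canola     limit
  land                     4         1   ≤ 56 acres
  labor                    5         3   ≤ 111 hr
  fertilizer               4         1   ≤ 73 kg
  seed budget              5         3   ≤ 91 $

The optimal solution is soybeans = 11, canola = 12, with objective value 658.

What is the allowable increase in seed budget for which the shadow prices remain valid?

Binding constraints: land, seed budget. The basis is B = [[4,1],[5,3]] with det 7.
Per unit increase in seed budget, x* moves by d = (-0.1429, 0.5714).
The basis stays optimal until labor becomes binding; allowable increase = 20 $.

20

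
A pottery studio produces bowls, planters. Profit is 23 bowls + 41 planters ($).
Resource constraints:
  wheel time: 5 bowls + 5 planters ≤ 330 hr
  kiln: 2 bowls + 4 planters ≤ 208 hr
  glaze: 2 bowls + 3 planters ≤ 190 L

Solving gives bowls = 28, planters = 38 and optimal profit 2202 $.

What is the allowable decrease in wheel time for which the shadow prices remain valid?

70

Binding constraints: wheel time, kiln. The basis is B = [[5,5],[2,4]] with det 10.
Per unit decrease in wheel time, x* moves by d = (-0.4, 0.2).
The basis stays optimal until bowls reaches 0; allowable decrease = 70 hr.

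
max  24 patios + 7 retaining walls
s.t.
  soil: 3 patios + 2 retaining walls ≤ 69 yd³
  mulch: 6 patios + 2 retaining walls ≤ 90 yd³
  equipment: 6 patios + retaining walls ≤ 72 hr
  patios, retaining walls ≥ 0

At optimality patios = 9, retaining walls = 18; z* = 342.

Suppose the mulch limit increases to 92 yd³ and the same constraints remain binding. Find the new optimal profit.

348

Check each constraint at x*: soil 63/69 (slack 6); mulch 90/90 (tight); equipment 72/72 (tight).
Since soil is not tight, its dual is 0.
Dual feasibility on the basic columns requires 6·y_mulch + 6·y_equipment = 24, 2·y_mulch + 1·y_equipment = 7.
This yields shadow prices y_mulch = 3, y_equipment = 1.
Δz = y_mulch·Δb = 3 × (2) = 6, so new z* = 342 + 6 = 348.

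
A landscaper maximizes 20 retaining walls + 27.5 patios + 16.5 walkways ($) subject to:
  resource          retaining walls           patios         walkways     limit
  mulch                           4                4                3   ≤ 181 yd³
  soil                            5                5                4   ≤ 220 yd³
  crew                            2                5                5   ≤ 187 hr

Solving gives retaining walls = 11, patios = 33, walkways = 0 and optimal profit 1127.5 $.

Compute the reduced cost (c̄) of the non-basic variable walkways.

-8

Check each constraint at x*: mulch 176/181 (slack 5); soil 220/220 (tight); crew 187/187 (tight).
By complementary slackness, y = 0 for the non-binding constraint.
From A_Bᵀ y = c: 5·y_soil + 2·y_crew = 20; 5·y_soil + 5·y_crew = 27.5.
This yields shadow prices y_soil = 3, y_crew = 2.5.
Reduced cost of walkways: c₃ − yᵀa₃ = 16.5 − (3·4 + 2.5·5) = 16.5 − 24.5 = -8.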